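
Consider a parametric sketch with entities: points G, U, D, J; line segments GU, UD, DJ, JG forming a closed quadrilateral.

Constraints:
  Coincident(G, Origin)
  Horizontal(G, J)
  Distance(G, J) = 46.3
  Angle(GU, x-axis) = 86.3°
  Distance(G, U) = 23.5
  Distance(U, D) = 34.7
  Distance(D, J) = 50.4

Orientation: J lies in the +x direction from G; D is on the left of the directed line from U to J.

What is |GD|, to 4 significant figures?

54.07

G is at the origin; G and J share the same y with |GJ| = 46.3 and J in +x, so J = (46.3, 0). GU runs at 86.3° with |GU| = 23.5, so U = (1.517, 23.45). D is determined by |UD| = 34.7 and |DJ| = 50.4 together: it lies at the intersection of circle(U, 34.7) and circle(J, 50.4). With |UJ| = 50.55, the foot of the radical line on UJ is 12.06 from U and the perpendicular offset is √(34.7² − 12.06²) = 32.54. Taking the left-of-UJ solution: D = (27.29, 46.68).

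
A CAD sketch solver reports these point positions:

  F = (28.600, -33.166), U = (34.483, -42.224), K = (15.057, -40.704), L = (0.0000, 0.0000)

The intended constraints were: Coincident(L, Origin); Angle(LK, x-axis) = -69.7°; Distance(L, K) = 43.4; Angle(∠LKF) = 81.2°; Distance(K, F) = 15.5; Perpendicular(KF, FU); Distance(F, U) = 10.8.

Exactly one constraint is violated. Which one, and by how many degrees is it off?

Perpendicular(KF, FU) — off by 3.90°.

L = (0.00, 0.00) ✓; LK at -69.70° ✓; |LK| = 43.40 ✓; ∠LKF = 81.20° ✓; |KF| = 15.50 ✓; ∠(KF, FU) = 86.10° ✗; |FU| = 10.80 ✓.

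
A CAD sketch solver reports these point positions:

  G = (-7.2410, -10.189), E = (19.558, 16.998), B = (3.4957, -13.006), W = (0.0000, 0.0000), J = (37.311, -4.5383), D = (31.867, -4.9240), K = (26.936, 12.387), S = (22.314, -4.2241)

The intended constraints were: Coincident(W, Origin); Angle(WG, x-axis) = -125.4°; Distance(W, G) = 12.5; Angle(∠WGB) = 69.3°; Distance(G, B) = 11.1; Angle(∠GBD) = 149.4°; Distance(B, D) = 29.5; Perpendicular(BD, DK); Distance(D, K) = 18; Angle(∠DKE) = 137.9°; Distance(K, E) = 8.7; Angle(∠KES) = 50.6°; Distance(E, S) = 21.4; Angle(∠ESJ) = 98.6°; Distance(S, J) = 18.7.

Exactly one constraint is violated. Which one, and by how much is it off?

Distance(S, J) = 18.7 — off by 3.70.

W = (0.00, 0.00) ✓; WG at -125.4° ✓; |WG| = 12.50 ✓; ∠WGB = 69.30° ✓; |GB| = 11.10 ✓; ∠GBD = 149.4° ✓; |BD| = 29.50 ✓; ∠(BD, DK) = 90.00° ✓; |DK| = 18.00 ✓; ∠DKE = 137.9° ✓; |KE| = 8.700 ✓; ∠KES = 50.60° ✓; |ES| = 21.40 ✓; ∠ESJ = 98.60° ✓; |SJ| = 15.00 ✗.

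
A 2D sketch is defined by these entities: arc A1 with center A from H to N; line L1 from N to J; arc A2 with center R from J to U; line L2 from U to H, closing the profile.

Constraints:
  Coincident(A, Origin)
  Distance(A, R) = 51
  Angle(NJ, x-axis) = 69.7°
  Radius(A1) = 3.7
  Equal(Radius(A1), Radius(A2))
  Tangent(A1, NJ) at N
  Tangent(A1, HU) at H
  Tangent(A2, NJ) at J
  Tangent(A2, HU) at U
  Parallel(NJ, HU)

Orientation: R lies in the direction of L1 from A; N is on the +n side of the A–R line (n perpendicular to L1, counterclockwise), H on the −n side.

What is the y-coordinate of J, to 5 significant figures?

49.116

The slot axis is L1's direction at 69.7°, so u = (cos 69.7°, sin 69.7°) = (0.34694, 0.93789) and n = (−sin 69.7°, cos 69.7°) = (-0.93789, 0.34694). A is at the origin and R lies 51.0 along u from A, so R = 51.0·u = (17.694, 47.832). Tangency of A1 to both parallel lines with radius 3.7 puts N and H at A ± 3.7·n: N = (-3.4702, 1.2837), H = (3.4702, -1.2837). Equal radii place J and U the same way about R: J = R + 3.7·n = (14.224, 49.116), U = R − 3.7·n = (21.164, 46.549). So J.y = 49.116.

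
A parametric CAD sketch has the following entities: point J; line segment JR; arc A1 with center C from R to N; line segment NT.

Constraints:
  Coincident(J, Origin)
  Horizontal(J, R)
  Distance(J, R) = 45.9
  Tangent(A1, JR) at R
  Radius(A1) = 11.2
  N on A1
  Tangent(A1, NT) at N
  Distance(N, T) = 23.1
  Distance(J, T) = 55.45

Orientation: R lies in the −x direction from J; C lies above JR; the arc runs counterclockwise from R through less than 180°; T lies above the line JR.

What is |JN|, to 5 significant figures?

37.987

J is at the origin; JR is horizontal with |JR| = 45.9 and R on the −x side, so R = (-45.900, 0.0000). The tangent condition forces CR to be normal to JR, so C = R + (0, 11.2) = (-45.900, 11.200). Since CN ⟂ NT (tangency), |CT| = √(11.2² + 23.1²) = 25.672 regardless of where N sits on A1. So T lies on both circle(J, 55.45) and circle(C, 25.672); the above-JR intersection is T = (-41.717, 36.529). N is the foot of the tangent from T: N = (-35.161, 14.379).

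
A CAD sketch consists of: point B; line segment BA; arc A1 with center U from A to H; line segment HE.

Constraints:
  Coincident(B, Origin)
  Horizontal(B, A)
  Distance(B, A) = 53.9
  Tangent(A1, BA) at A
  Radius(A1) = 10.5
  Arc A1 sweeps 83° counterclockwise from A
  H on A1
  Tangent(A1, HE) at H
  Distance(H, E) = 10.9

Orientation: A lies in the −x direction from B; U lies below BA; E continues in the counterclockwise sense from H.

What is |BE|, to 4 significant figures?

68.64

On A1, A sits at bearing 90° from U; an 83° counterclockwise sweep puts H at bearing 173°, so H = U + 10.5·(cos 173°, sin 173°) = (-64.32, -9.220). Since A1 is tangent to HE there, UH ⟂ HE, so HE runs along (−sin 173°, cos 173°); with |HE| = 10.9, E = (-65.65, -20.04). Then |BE| = |E − B| = 68.64.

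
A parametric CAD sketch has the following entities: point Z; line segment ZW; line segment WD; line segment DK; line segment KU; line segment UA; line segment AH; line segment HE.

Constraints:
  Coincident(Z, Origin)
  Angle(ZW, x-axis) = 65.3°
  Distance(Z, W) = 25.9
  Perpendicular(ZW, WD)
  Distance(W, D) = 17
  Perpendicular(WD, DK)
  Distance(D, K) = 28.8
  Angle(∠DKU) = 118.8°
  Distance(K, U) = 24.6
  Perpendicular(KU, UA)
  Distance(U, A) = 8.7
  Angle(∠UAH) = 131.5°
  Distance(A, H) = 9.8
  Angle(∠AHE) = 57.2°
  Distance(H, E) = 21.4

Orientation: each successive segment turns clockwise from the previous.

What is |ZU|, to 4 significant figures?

15.44

Z is at the origin; ZW runs at 65.3° with length 25.9, so W = (10.82, 23.53). ZW ⟂ WD, so WD runs at -24.70°; with |WD| = 17.0, D = (26.27, 16.43). The perpendicularity gives DK at right angles to WD, so DK runs at -114.7°; with |DK| = 28.8, K = (14.23, -9.738). ∠DKU = 118.8° gives KU at -175.9° from the x-axis; with |KU| = 24.6, U = (-10.30, -11.50). Then |ZU| = |U − Z| = 15.44.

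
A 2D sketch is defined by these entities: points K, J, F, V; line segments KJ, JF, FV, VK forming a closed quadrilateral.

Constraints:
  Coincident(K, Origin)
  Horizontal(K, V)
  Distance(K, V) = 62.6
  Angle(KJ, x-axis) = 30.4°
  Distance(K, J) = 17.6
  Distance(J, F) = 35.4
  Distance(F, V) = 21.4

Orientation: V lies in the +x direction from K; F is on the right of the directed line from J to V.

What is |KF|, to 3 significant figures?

45.7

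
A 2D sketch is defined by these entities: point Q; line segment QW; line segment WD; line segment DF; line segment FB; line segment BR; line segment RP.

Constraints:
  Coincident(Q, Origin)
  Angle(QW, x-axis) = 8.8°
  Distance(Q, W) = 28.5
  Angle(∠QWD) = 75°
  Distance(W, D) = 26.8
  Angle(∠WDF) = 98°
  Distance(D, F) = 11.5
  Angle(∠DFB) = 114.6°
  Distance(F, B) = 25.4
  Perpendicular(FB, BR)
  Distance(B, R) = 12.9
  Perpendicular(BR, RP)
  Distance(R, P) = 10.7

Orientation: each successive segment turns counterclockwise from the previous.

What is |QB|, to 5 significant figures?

2.4844

∠WDF = 98.0° gives DF at -164.20° from the x-axis; with |DF| = 11.5, F = (6.2840, 25.750). ∠DFB = 114.6° gives FB at -98.800° from the x-axis; with |FB| = 25.4, B = (2.3981, 0.64879). Then |QB| = |B − Q| = 2.4844.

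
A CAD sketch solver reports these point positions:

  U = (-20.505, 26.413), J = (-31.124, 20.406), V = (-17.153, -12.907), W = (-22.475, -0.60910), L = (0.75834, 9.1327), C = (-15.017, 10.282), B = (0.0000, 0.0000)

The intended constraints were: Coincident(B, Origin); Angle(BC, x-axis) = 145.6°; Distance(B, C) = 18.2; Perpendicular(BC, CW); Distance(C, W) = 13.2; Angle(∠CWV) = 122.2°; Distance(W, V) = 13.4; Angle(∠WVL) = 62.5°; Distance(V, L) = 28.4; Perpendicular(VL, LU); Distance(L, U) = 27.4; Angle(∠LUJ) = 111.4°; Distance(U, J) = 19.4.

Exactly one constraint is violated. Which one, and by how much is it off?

Distance(U, J) = 19.4 — off by 7.20.

B = (0.00, 0.00) ✓; BC at 145.6° ✓; |BC| = 18.20 ✓; ∠(BC, CW) = 90.00° ✓; |CW| = 13.20 ✓; ∠CWV = 122.2° ✓; |WV| = 13.40 ✓; ∠WVL = 62.50° ✓; |VL| = 28.40 ✓; ∠(VL, LU) = 90.00° ✓; |LU| = 27.40 ✓; ∠LUJ = 111.4° ✓; |UJ| = 12.20 ✗.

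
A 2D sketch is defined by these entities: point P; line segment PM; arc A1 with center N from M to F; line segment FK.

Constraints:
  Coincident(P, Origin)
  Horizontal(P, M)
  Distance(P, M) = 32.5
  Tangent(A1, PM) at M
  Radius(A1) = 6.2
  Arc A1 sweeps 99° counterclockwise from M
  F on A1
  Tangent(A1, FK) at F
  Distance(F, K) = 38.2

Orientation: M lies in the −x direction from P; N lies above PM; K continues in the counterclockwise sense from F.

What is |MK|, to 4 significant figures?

44.90

P is at the origin; P and M share the same y with |PM| = 32.5 and M on the −x side, so M = (-32.50, 0.000). A1 meets PM tangentially, so NM is at right angles to PM, so N = M + (0, 6.2) = (-32.50, 6.200). On A1, M sits at bearing -90° from N; a 99° counterclockwise sweep puts F at bearing 9°, so F = N + 6.2·(cos 9°, sin 9°) = (-26.38, 7.170). Tangency of A1 to FK means the radius NF is perpendicular to FK, so FK runs along (−sin 9°, cos 9°); with |FK| = 38.2, K = (-32.35, 44.90). Then |MK| = |K − M| = 44.90.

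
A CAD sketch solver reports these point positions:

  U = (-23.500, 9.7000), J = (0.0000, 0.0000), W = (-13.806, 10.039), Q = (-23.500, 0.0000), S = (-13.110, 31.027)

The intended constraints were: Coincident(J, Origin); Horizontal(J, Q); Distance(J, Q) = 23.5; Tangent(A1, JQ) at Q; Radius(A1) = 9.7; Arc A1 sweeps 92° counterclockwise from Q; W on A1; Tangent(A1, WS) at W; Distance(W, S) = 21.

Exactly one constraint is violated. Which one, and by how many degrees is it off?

Tangent(A1, WS) at W — off by 3.90°.

J = (0.00, 0.00) ✓; J.y = 0.00, Q.y = 0.00 ✓; |JQ| = 23.50 ✓; ∠(UQ, QJ) = 90.00° ✓; |UQ| = 9.700 ✓; bearing(U→W) − bearing(U→Q) = 92.00° ✓; |UW| = 9.700 ✓; ∠(UW, WS) = 93.90° ✗; |WS| = 21.00 ✓.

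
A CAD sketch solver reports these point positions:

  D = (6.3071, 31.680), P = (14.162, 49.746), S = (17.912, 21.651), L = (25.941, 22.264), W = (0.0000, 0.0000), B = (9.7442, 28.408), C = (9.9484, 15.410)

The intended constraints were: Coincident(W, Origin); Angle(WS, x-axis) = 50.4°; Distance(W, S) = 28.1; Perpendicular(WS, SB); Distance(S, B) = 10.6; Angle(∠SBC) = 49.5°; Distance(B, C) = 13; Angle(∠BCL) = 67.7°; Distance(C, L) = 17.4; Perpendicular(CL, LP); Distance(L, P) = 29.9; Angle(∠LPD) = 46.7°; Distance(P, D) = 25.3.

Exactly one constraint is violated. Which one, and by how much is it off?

Distance(P, D) = 25.3 — off by 5.60.

W = (0.00, 0.00) ✓; WS at 50.40° ✓; |WS| = 28.10 ✓; ∠(WS, SB) = 90.00° ✓; |SB| = 10.60 ✓; ∠SBC = 49.50° ✓; |BC| = 13.00 ✓; ∠BCL = 67.70° ✓; |CL| = 17.40 ✓; ∠(CL, LP) = 90.00° ✓; |LP| = 29.90 ✓; ∠LPD = 46.70° ✓; |PD| = 19.70 ✗.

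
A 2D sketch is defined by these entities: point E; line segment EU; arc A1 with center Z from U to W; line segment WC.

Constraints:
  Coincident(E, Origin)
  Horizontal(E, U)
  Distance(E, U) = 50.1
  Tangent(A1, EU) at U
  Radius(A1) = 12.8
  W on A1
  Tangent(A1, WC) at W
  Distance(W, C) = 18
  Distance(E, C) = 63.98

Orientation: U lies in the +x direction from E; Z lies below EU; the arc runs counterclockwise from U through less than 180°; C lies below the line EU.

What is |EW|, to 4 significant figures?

46.54

Checks: E = (0.00, 0.00) ✓; |ZW| = 12.80 ✓; ∠(ZW, WC) = 90.00° ✓; |WC| = 18.00 ✓; |EC| = 63.98 ✓.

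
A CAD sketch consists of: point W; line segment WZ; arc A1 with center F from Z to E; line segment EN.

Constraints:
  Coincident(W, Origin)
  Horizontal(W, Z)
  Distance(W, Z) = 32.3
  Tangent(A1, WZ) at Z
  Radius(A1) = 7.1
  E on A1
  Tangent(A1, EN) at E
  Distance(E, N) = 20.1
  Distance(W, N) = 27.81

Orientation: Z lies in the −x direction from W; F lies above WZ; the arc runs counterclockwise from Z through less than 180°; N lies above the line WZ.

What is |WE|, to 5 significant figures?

26.234

W is at the origin; WZ is horizontal with |WZ| = 32.3 and Z on the −x side, so Z = (-32.300, 0.0000). Since A1 is tangent to WZ there, FZ ⟂ WZ, so F = Z + (0, 7.1) = (-32.300, 7.1000). Since FE ⟂ EN (tangency), |FN| = √(7.1² + 20.1²) = 21.317 regardless of where E sits on A1. So N lies on both circle(W, 27.81) and circle(F, 21.317); the above-WZ intersection is N = (-17.036, 21.981). E is the foot of the tangent from N: E = (-25.933, 3.9572).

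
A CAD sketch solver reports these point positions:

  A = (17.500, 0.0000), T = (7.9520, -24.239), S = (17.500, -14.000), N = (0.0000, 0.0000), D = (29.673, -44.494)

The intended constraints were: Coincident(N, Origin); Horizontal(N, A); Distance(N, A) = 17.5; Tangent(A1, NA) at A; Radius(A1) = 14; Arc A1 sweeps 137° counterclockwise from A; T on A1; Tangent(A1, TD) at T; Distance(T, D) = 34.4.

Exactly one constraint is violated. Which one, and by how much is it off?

Distance(T, D) = 34.4 — off by 4.70.

N = (0.00, 0.00) ✓; N.y = 0.00, A.y = 0.00 ✓; |NA| = 17.50 ✓; ∠(SA, AN) = 90.00° ✓; |SA| = 14.00 ✓; bearing(S→T) − bearing(S→A) = 137.0° ✓; |ST| = 14.00 ✓; ∠(ST, TD) = 90.00° ✓; |TD| = 29.70 ✗.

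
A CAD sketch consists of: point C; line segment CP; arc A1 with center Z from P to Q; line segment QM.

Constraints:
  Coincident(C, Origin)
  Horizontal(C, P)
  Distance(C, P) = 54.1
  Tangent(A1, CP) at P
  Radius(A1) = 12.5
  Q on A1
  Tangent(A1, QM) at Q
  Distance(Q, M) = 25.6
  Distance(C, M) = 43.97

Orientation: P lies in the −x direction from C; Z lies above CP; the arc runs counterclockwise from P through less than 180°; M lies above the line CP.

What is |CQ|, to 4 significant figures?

43.39

C is at the origin; C and P share the same y with |CP| = 54.1 and P on the −x side, so P = (-54.10, 0.000). A1 meets CP tangentially, so ZP is at right angles to CP, so Z = P + (0, 12.5) = (-54.10, 12.50). Since ZQ ⟂ QM (tangency), |ZM| = √(12.5² + 25.6²) = 28.49 regardless of where Q sits on A1. So M lies on both circle(C, 43.97) and circle(Z, 28.49); the above-CP intersection is M = (-31.86, 30.30). Q is the foot of the tangent from M: Q = (-42.80, 7.159).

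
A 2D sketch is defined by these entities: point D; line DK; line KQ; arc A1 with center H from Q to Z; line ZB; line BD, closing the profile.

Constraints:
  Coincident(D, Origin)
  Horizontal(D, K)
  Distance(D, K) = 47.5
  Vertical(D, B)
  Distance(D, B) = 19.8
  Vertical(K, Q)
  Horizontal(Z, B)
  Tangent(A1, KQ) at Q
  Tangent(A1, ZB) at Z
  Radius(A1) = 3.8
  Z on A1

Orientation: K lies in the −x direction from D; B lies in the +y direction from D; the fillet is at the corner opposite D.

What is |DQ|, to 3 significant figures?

50.1

D is at the origin; DK is horizontal with |DK| = 47.5 and K on the −x side, so K = (-47.5, 0.00). DB is vertical with |DB| = 19.8 and B on the +y side, so B = (0.00, 19.8). The virtual corner opposite D is at (-47.5, 19.8). Since A1 is tangent to KQ there, HQ ⟂ KQ and A1 meets ZB tangentially, so HZ is at right angles to ZB, with radius 3.8, so the center H sits 3.8 in from both sides at H = (-43.7, 16.0). That places the tangent points at Q = (-47.5, 16.0) on KQ and Z = (-43.7, 19.8) on ZB. Then |DQ| = |Q − D| = 50.1.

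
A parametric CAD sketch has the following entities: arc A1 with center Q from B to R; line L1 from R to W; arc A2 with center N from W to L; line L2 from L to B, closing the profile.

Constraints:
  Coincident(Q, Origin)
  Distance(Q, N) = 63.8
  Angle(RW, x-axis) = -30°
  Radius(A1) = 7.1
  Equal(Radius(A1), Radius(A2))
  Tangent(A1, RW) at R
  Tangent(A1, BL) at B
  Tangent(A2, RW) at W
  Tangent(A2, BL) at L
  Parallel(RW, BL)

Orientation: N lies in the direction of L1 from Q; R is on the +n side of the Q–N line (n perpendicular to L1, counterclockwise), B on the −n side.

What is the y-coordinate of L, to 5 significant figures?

-38.049

The slot axis is L1's direction at -30.0°, so u = (cos -30.0°, sin -30.0°) = (0.86603, -0.50000) and n = (−sin -30.0°, cos -30.0°) = (0.50000, 0.86603). Q is at the origin and N lies 63.8 along u from Q, so N = 63.8·u = (55.252, -31.900). Tangency of A1 to both parallel lines with radius 7.1 puts R and B at Q ± 7.1·n: R = (3.5500, 6.1488), B = (-3.5500, -6.1488). Equal radii place W and L the same way about N: W = N + 7.1·n = (58.802, -25.751), L = N − 7.1·n = (51.702, -38.049). So L.y = -38.049.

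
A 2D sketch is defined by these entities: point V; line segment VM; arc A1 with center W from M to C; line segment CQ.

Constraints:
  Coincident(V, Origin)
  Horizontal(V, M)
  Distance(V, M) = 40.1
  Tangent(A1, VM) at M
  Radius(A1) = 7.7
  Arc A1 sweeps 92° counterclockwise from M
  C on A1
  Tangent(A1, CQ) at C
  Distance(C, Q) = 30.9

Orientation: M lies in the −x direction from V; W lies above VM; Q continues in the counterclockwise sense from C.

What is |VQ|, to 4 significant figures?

51.29

On A1, M sits at bearing -90° from W; a 92° counterclockwise sweep puts C at bearing 2°, so C = W + 7.7·(cos 2°, sin 2°) = (-32.40, 7.969). Since A1 is tangent to CQ there, WC ⟂ CQ, so CQ runs along (−sin 2°, cos 2°); with |CQ| = 30.9, Q = (-33.48, 38.85). Then |VQ| = |Q − V| = 51.29.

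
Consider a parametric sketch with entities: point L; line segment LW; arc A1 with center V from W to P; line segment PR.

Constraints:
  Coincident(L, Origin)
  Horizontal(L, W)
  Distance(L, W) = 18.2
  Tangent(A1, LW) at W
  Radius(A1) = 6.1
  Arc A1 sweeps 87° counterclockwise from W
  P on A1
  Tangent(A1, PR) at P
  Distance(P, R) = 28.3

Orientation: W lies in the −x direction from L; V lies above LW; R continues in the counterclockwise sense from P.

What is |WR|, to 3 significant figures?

34.9

L is at the origin; L and W share the same y with |LW| = 18.2 and W on the −x side, so W = (-18.2, 0.00). A1 meets LW tangentially, so VW is at right angles to LW, so V = W + (0, 6.1) = (-18.2, 6.10). On A1, W sits at bearing -90° from V; an 87° counterclockwise sweep puts P at bearing -3°, so P = V + 6.1·(cos -3°, sin -3°) = (-12.1, 5.78). Tangency of A1 to PR means the radius VP is perpendicular to PR, so PR runs along (−sin -3°, cos -3°); with |PR| = 28.3, R = (-10.6, 34.0). Then |WR| = |R − W| = 34.9.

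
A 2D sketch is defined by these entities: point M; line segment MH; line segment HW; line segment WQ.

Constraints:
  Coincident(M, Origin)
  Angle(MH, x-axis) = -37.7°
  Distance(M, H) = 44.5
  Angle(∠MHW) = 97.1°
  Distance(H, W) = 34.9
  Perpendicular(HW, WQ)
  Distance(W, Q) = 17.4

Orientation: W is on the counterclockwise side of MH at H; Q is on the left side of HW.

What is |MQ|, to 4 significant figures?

48.46

∠MHW = 97.1°, so HW runs at -37.7° + (180° − 97.1°) = 45.20° from the x-axis; with |HW| = 34.9, W = H + 34.9·(cos 45.20°, sin 45.20°) = (59.80, -2.449). The perpendicularity gives WQ at right angles to HW; with |WQ| = 17.4 on the left of HW, Q = W + 17.4·(-0.7096, 0.7046) = (47.45, 9.812). Then |MQ| = |Q − M| = 48.46.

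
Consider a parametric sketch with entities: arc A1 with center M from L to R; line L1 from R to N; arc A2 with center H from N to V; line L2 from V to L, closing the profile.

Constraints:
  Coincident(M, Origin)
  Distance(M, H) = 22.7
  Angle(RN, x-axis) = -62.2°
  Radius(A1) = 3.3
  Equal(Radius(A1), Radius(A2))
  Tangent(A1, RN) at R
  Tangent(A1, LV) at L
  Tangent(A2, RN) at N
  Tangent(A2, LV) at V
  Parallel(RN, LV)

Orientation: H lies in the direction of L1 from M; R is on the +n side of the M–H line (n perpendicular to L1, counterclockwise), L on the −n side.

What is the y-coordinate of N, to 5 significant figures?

-18.541

The slot axis is L1's direction at -62.2°, so u = (cos -62.2°, sin -62.2°) = (0.46639, -0.88458) and n = (−sin -62.2°, cos -62.2°) = (0.88458, 0.46639). M is at the origin and H lies 22.7 along u from M, so H = 22.7·u = (10.587, -20.080). Tangency of A1 to both parallel lines with radius 3.3 puts R and L at M ± 3.3·n: R = (2.9191, 1.5391), L = (-2.9191, -1.5391). Equal radii place N and V the same way about H: N = H + 3.3·n = (13.506, -18.541), V = H − 3.3·n = (7.6679, -21.619). So N.y = -18.541.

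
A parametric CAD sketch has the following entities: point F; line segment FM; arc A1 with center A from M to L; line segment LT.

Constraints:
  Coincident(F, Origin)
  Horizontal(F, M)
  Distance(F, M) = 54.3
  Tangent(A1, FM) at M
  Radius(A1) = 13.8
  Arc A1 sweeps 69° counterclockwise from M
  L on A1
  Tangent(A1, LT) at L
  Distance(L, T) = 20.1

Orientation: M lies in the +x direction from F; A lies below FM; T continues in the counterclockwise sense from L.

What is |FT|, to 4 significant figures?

43.97

On A1, M sits at bearing 90° from A; a 69° counterclockwise sweep puts L at bearing 159°, so L = A + 13.8·(cos 159°, sin 159°) = (41.42, -8.855). Since A1 is tangent to LT there, AL ⟂ LT, so LT runs along (−sin 159°, cos 159°); with |LT| = 20.1, T = (34.21, -27.62). Then |FT| = |T − F| = 43.97.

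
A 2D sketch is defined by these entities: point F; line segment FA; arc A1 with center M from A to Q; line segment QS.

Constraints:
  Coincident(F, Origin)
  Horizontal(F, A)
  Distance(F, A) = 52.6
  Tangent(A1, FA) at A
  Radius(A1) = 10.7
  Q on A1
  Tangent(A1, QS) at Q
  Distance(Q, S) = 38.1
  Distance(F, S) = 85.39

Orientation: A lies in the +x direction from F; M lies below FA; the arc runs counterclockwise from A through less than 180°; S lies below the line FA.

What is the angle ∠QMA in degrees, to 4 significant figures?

136.2°

Checks: |MQ| = 10.70 ✓; ∠(MQ, QS) = 90.00° ✓; |QS| = 38.10 ✓; |FS| = 85.39 ✓.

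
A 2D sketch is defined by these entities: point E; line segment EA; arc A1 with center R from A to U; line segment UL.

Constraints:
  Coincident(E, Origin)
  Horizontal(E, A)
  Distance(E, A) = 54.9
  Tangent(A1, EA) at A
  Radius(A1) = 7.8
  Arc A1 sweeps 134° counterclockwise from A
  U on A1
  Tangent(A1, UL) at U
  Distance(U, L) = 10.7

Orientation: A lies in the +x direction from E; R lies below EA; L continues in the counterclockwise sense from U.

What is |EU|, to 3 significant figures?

51.0

E is at the origin; EA is horizontal with |EA| = 54.9 and A on the +x side, so A = (54.9, 0.00). The tangent condition forces RA to be normal to EA, so R = A + (0, -7.8) = (54.9, -7.80). On A1, A sits at bearing 90° from R; a 134° counterclockwise sweep puts U at bearing 224°, so U = R + 7.8·(cos 224°, sin 224°) = (49.3, -13.2). Then |EU| = |U − E| = 51.0.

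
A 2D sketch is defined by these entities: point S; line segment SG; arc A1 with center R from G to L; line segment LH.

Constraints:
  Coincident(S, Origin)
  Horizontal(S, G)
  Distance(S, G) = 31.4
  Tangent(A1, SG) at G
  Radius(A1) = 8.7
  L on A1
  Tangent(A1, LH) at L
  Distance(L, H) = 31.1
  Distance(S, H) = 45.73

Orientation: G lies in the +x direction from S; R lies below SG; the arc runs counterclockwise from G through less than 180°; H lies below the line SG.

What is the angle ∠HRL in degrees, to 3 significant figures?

74.4°

Checks: S.y = 0.00, G.y = 0.00 ✓; |RL| = 8.700 ✓; ∠(RL, LH) = 90.00° ✓; |LH| = 31.10 ✓; |SH| = 45.73 ✓.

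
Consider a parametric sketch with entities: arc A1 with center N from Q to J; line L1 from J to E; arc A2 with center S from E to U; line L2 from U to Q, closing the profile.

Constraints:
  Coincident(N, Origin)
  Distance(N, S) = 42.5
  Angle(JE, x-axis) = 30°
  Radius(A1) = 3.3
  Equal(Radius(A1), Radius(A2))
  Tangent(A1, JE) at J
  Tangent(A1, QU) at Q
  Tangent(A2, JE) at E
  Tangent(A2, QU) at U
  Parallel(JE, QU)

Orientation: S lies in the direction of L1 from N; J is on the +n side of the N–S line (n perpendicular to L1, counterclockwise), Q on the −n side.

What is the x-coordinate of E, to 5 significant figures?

35.156

The slot axis is L1's direction at 30.0°, so u = (cos 30.0°, sin 30.0°) = (0.86603, 0.50000) and n = (−sin 30.0°, cos 30.0°) = (-0.50000, 0.86603). N is at the origin and S lies 42.5 along u from N, so S = 42.5·u = (36.806, 21.250). Tangency of A1 to both parallel lines with radius 3.3 puts J and Q at N ± 3.3·n: J = (-1.6500, 2.8579), Q = (1.6500, -2.8579). Equal radii place E and U the same way about S: E = S + 3.3·n = (35.156, 24.108), U = S − 3.3·n = (38.456, 18.392). So E.x = 35.156.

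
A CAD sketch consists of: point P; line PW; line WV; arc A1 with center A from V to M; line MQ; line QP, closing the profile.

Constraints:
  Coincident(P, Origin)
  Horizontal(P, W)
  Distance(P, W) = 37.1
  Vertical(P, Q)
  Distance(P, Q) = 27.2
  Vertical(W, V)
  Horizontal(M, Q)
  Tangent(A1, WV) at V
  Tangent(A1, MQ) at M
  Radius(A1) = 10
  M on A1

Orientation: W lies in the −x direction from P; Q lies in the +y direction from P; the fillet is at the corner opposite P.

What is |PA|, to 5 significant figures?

32.098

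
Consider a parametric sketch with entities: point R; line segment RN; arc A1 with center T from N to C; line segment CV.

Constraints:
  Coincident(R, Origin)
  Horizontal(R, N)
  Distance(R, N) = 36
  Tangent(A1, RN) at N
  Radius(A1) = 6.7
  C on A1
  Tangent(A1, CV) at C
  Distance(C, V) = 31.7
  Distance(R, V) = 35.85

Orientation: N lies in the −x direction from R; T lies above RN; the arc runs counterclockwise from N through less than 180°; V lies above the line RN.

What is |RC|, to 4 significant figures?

30.23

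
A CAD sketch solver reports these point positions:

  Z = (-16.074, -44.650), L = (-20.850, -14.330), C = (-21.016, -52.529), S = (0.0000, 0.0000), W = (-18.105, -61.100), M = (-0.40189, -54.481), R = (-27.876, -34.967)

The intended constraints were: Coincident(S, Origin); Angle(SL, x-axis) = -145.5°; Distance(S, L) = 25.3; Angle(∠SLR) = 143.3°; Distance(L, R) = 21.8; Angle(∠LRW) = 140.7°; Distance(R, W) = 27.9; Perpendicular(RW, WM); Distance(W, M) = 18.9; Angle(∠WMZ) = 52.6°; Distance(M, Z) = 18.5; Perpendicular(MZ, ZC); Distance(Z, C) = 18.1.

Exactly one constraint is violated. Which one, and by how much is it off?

Distance(Z, C) = 18.1 — off by 8.80.

S = (0.00, 0.00) ✓; SL at -145.5° ✓; |SL| = 25.30 ✓; ∠SLR = 143.3° ✓; |LR| = 21.80 ✓; ∠LRW = 140.7° ✓; |RW| = 27.90 ✓; ∠(RW, WM) = 90.00° ✓; |WM| = 18.90 ✓; ∠WMZ = 52.60° ✓; |MZ| = 18.50 ✓; ∠(MZ, ZC) = 90.00° ✓; |ZC| = 9.301 ✗.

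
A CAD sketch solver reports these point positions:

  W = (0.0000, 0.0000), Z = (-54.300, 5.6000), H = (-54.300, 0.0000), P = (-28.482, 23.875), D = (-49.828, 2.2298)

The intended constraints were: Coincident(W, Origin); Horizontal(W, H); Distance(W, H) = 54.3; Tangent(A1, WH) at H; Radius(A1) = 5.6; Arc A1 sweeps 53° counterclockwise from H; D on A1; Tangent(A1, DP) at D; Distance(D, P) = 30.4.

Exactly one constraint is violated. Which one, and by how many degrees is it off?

Tangent(A1, DP) at D — off by 7.60°.

W = (0.00, 0.00) ✓; W.y = 0.00, H.y = 0.00 ✓; |WH| = 54.30 ✓; ∠(ZH, HW) = 90.00° ✓; |ZH| = 5.600 ✓; bearing(Z→D) − bearing(Z→H) = 53.00° ✓; |ZD| = 5.600 ✓; ∠(ZD, DP) = 97.60° ✗; |DP| = 30.40 ✓.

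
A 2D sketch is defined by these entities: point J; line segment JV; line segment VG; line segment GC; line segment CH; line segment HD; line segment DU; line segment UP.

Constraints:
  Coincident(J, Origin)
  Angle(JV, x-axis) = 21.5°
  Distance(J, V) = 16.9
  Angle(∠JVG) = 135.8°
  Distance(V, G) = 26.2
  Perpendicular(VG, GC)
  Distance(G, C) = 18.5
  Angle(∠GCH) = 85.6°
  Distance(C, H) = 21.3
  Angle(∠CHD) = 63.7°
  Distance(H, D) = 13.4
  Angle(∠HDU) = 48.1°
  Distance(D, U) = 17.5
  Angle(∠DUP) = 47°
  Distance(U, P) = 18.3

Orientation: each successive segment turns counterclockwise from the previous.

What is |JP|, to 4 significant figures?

12.87

J is at the origin; JV runs at 21.5° with length 16.9, so V = (15.72, 6.194). ∠JVG = 135.8° gives VG at 65.70° from the x-axis; with |VG| = 26.2, G = (26.51, 30.07). The perpendicularity gives GC at right angles to VG, so GC runs at 155.7°; with |GC| = 18.5, C = (9.645, 37.69). ∠GCH = 85.6° gives CH at -109.9° from the x-axis; with |CH| = 21.3, H = (2.395, 17.66). ∠CHD = 63.7° gives HD at 6.400° from the x-axis; with |HD| = 13.4, D = (15.71, 19.15). ∠HDU = 48.1° gives DU at 138.3° from the x-axis; with |DU| = 17.5, U = (2.645, 30.79). ∠DUP = 47.0° gives UP at -88.70° from the x-axis; with |UP| = 18.3, P = (3.060, 12.50). Then |JP| = |P − J| = 12.87.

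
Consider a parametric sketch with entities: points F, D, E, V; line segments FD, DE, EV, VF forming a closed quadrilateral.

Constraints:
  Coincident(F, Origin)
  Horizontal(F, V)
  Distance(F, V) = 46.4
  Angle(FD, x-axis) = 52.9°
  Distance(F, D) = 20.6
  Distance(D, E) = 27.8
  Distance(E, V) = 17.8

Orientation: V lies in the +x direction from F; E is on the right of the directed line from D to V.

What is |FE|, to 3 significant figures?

30.0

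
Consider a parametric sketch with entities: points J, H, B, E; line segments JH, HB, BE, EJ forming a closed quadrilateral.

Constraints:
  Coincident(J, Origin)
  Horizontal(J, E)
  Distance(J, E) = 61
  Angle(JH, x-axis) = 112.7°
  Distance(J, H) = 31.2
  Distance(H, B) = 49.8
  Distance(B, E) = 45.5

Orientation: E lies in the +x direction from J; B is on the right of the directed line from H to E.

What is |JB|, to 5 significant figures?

20.630

J is at the origin; J and E share the same y with |JE| = 61.0 and E in +x, so E = (61.0, 0). JH runs at 112.7° with |JH| = 31.2, so H = (-12.040, 28.783). B is determined by |HB| = 49.8 and |BE| = 45.5 together: it lies at the intersection of circle(H, 49.8) and circle(E, 45.5). With |HE| = 78.507, the foot of the radical line on HE is 41.863 from H and the perpendicular offset is √(49.8² − 41.863²) = 26.972. Taking the right-of-HE solution: B = (17.019, -11.659).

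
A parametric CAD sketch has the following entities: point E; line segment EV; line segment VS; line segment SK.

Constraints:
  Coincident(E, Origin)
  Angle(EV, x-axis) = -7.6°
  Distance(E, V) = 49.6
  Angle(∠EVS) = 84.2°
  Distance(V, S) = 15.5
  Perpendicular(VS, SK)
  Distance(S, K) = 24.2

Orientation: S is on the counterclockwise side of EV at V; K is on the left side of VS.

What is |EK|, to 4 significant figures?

27.25

E is at the origin; EV runs at -7.6° with length 49.6, so V = 49.6·(cos -7.6°, sin -7.6°) = (49.16, -6.560). ∠EVS = 84.2°, so VS runs at -7.6° + (180° − 84.2°) = 88.20° from the x-axis; with |VS| = 15.5, S = V + 15.5·(cos 88.20°, sin 88.20°) = (49.65, 8.932). VS is perpendicular to SK; with |SK| = 24.2 on the left of VS, K = S + 24.2·(-0.9995, 0.03141) = (25.46, 9.693). Then |EK| = |K − E| = 27.25.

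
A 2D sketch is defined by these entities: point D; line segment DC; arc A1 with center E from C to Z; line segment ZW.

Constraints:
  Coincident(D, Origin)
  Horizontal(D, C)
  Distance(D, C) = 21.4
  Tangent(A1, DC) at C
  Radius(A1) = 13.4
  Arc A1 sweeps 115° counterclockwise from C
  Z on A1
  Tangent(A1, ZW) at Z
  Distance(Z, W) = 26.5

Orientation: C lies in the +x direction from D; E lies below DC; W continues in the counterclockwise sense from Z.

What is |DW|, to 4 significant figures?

47.69

On A1, C sits at bearing 90° from E; a 115° counterclockwise sweep puts Z at bearing 205°, so Z = E + 13.4·(cos 205°, sin 205°) = (9.255, -19.06). A1 meets ZW tangentially, so EZ is at right angles to ZW, so ZW runs along (−sin 205°, cos 205°); with |ZW| = 26.5, W = (20.45, -43.08). Then |DW| = |W − D| = 47.69.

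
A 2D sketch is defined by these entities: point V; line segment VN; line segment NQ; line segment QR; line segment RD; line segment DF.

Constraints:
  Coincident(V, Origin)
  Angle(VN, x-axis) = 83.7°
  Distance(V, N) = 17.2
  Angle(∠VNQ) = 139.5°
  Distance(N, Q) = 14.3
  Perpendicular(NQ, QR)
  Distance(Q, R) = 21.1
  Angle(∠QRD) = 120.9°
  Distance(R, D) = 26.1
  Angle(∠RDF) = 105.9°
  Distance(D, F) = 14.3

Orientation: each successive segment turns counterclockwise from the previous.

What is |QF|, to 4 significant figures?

41.08

V is at the origin; VN runs at 83.7° with length 17.2, so N = (1.887, 17.10). ∠VNQ = 139.5° gives NQ at 124.2° from the x-axis; with |NQ| = 14.3, Q = (-6.150, 28.92). NQ ⟂ QR, so QR runs at -145.8°; with |QR| = 21.1, R = (-23.60, 17.06). ∠QRD = 120.9° gives RD at -86.70° from the x-axis; with |RD| = 26.1, D = (-22.10, -8.993). ∠RDF = 105.9° gives DF at -12.60° from the x-axis; with |DF| = 14.3, F = (-8.144, -12.11). Then |QF| = |F − Q| = 41.08.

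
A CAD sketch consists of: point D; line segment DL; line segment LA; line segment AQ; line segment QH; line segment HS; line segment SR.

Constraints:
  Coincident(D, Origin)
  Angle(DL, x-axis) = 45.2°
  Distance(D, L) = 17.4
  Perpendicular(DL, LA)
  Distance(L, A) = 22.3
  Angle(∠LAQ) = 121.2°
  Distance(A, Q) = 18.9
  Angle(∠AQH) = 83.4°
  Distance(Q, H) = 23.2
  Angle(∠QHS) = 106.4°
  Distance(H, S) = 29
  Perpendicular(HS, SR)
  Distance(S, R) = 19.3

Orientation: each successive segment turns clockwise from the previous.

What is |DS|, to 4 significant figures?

15.68

D is at the origin; DL runs at 45.2° with length 17.4, so L = (12.26, 12.35). The perpendicularity gives LA at right angles to DL, so LA runs at -44.80°; with |LA| = 22.3, A = (28.08, -3.367). ∠LAQ = 121.2° gives AQ at -103.6° from the x-axis; with |AQ| = 18.9, Q = (23.64, -21.74). ∠AQH = 83.4° gives QH at 159.8° from the x-axis; with |QH| = 23.2, H = (1.867, -13.73). ∠QHS = 106.4° gives HS at 86.20° from the x-axis; with |HS| = 29.0, S = (3.789, 15.21). Then |DS| = |S − D| = 15.68.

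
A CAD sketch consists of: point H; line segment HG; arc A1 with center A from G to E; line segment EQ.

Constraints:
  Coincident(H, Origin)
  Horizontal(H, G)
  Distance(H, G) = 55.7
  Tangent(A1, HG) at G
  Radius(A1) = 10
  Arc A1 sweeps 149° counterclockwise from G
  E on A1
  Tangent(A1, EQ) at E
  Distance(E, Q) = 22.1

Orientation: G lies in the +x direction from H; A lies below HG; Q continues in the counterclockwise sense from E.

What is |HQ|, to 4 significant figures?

75.67

H is at the origin; H and G share the same y with |HG| = 55.7 and G on the +x side, so G = (55.70, 0.000). A1 meets HG tangentially, so AG is at right angles to HG, so A = G + (0, -10) = (55.70, -10.00). On A1, G sits at bearing 90° from A; a 149° counterclockwise sweep puts E at bearing 239°, so E = A + 10.0·(cos 239°, sin 239°) = (50.55, -18.57). The tangent condition forces AE to be normal to EQ, so EQ runs along (−sin 239°, cos 239°); with |EQ| = 22.1, Q = (69.49, -29.95). Then |HQ| = |Q − H| = 75.67.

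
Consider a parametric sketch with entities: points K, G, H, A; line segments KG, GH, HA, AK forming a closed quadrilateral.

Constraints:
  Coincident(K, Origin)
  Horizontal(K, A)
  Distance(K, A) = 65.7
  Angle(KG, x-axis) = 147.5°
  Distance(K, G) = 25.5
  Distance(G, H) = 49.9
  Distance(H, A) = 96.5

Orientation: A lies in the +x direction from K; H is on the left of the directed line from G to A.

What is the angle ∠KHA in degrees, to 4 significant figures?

42.43°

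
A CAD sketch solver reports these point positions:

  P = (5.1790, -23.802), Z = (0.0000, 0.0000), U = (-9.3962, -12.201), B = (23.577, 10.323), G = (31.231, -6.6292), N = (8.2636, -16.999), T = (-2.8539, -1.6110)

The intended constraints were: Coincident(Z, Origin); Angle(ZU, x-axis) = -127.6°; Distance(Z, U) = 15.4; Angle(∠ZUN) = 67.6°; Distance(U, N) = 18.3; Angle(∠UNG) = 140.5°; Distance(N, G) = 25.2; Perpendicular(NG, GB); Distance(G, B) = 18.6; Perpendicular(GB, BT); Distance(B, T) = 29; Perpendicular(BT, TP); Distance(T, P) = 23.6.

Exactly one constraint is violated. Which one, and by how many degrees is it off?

Perpendicular(BT, TP) — off by 4.40°.

Z = (0.00, 0.00) ✓; ZU at -127.6° ✓; |ZU| = 15.40 ✓; ∠ZUN = 67.60° ✓; |UN| = 18.30 ✓; ∠UNG = 140.5° ✓; |NG| = 25.20 ✓; ∠(NG, GB) = 90.00° ✓; |GB| = 18.60 ✓; ∠(GB, BT) = 90.00° ✓; |BT| = 29.00 ✓; ∠(BT, TP) = 85.60° ✗; |TP| = 23.60 ✓.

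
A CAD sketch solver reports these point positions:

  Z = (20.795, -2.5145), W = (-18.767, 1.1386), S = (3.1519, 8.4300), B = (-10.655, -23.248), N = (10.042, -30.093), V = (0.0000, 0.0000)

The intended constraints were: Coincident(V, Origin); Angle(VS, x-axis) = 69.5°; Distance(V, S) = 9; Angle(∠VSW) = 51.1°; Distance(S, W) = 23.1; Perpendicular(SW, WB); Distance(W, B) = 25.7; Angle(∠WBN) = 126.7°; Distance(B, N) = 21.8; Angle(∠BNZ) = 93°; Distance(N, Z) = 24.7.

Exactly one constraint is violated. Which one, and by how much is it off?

Distance(N, Z) = 24.7 — off by 4.90.

V = (0.00, 0.00) ✓; VS at 69.50° ✓; |VS| = 9.000 ✓; ∠VSW = 51.10° ✓; |SW| = 23.10 ✓; ∠(SW, WB) = 90.00° ✓; |WB| = 25.70 ✓; ∠WBN = 126.7° ✓; |BN| = 21.80 ✓; ∠BNZ = 93.00° ✓; |NZ| = 29.60 ✗.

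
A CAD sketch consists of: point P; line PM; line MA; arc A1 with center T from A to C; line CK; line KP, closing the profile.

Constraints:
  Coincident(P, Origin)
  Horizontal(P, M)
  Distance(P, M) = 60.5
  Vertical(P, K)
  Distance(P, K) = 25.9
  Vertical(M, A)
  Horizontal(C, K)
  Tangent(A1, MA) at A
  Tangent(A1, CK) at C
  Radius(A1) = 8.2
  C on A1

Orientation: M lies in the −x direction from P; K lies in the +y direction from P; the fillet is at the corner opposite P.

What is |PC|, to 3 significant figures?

58.4

The virtual corner opposite P is at (-60.5, 25.9). The tangent condition forces TA to be normal to MA and the tangent condition forces TC to be normal to CK, with radius 8.2, so the center T sits 8.2 in from both sides at T = (-52.3, 17.7). That places the tangent points at A = (-60.5, 17.7) on MA and C = (-52.3, 25.9) on CK. Then |PC| = |C − P| = 58.4.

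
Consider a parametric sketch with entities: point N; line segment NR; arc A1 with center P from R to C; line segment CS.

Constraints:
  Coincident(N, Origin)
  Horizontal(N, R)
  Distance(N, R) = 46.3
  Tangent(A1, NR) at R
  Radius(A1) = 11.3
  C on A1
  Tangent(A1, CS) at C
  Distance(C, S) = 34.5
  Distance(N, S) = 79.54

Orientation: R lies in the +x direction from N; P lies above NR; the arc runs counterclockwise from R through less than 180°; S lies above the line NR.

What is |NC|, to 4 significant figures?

57.36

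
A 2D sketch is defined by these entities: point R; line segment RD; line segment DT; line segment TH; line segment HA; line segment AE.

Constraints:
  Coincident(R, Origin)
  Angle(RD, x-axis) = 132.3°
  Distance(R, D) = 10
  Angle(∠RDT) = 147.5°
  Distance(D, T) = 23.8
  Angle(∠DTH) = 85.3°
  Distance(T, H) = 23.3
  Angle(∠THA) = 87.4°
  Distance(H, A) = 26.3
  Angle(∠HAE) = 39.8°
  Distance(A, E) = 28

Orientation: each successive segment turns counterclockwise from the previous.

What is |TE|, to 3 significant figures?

6.52

∠THA = 87.4° gives HA at -7.90° from the x-axis; with |HA| = 26.3, A = (-7.89, -12.9). ∠HAE = 39.8° gives AE at 132° from the x-axis; with |AE| = 28.0, E = (-26.7, 7.82). Then |TE| = |E − T| = 6.52.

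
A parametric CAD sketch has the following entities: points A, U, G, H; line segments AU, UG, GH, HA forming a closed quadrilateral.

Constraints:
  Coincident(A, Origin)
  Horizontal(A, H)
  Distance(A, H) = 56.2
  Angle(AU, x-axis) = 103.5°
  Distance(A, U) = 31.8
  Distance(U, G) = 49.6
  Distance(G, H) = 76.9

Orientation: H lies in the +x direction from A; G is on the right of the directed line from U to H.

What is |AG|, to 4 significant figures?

25.54

Checks: |UG| = 49.60 ✓; |GH| = 76.90 ✓.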